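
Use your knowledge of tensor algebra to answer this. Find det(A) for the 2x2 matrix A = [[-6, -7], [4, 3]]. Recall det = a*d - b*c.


For a 2x2 matrix [[a, b], [c, d]], det = a*d - b*c.
a = -6, b = -7, c = 4, d = 3
a*d = -6 * 3 = -18
b*c = -7 * 4 = -28
det = -18 - -28 = 10

10


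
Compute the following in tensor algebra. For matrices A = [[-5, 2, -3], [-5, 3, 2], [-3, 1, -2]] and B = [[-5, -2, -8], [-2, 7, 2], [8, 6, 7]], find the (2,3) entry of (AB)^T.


(AB)^T_{ij} = (AB)_{ji} = sum_k A_{jk} B_{ki}.
For i=2, j=3 we need (AB)_{32}:
A_{31} * B_{12} = -3 * -2 = 6
A_{32} * B_{22} = 1 * 7 = 7
A_{33} * B_{32} = -2 * 6 = -12
Sum = 6 + 7 + -12 = 1

1


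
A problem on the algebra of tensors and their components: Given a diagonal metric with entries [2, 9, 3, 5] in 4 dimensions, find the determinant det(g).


For a diagonal metric, the determinant is the product of diagonal entries.
Diagonal entries: 2, 9, 3, 5
det(g) = 2 * 9 * 3 * 5 = 270

270


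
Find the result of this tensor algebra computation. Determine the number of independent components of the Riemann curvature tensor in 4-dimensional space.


The Riemann tensor in d dimensions has d^2(d^2 - 1)/12 independent components.
d = 4, so d^2 = 16
d^2 - 1 = 15
d^2(d^2 - 1) = 16 * 15 = 240
Divide by 12: 240 / 12 = 20

20


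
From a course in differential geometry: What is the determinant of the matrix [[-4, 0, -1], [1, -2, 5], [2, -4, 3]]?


Expanding along the first row, det(A) = a11*M_11 - a12*M_12 + a13*M_13, where M_1j is the (1,j) minor.
Minor M_11 = -2*3 - 5*-4 = 14
Minor M_12 = 1*3 - 5*2 = -7
Minor M_13 = 1*-4 - -2*2 = 0
det = -4*(14) - 0*(-7) + -1*(0)
    = -56 - 0 + 0
    = -56

-56


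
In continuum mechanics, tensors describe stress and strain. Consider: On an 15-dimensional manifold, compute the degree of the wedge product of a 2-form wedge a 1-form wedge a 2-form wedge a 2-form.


The degree of a wedge product is the sum of the degrees of the individual forms.
Degrees: 2, 1, 2, 2
Total degree = 2 + 1 + 2 + 2 = 7

7


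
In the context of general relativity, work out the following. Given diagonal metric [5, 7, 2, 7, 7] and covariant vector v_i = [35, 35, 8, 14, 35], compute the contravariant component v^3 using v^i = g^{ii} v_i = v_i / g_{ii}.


To raise an index with a diagonal metric: v^i = v_i / g_{ii}.
For index 3: v_3 = 8, g_{33} = 2
v^3 = 8 / 2 = 4

4


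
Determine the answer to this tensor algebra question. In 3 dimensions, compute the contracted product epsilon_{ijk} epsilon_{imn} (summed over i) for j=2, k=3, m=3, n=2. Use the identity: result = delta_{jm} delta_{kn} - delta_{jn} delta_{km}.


Using the identity: epsilon_{ijk} epsilon_{imn} = delta_{jm} delta_{kn} - delta_{jn} delta_{km}.
delta_{23} = 0
delta_{32} = 0
delta_{22} = 1
delta_{33} = 1
Result = 0 * 0 - 1 * 1 = 0 - 1 = -1

-1


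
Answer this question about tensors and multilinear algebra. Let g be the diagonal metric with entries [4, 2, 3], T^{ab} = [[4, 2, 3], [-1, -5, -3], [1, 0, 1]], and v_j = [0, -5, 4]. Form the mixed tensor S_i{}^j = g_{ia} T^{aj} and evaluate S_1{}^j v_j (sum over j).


Step 1: lower the first index. For a diagonal metric, g_{ia} T^{aj} = g_{ii} T^{ij} (no sum on i).
g_{11} = 4
S_1{}^1 = 4 * T^{11} = 4 * 4 = 16
S_1{}^2 = 4 * T^{12} = 4 * 2 = 8
S_1{}^3 = 4 * T^{13} = 4 * 3 = 12
Step 2: contract S_1{}^j with v_j.
S_1{}^1 * v_1 = 16 * 0 = 0
S_1{}^2 * v_2 = 8 * -5 = -40
S_1{}^3 * v_3 = 12 * 4 = 48
Result = 0 + -40 + 48 = 8

8


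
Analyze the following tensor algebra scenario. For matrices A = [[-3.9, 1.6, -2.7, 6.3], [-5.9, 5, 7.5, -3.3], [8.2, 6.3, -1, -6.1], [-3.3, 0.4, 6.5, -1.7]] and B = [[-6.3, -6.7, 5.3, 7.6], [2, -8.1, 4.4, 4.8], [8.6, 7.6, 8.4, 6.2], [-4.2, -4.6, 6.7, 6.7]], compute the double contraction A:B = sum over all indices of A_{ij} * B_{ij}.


A:B = sum over all i,j of A_{ij} * B_{ij}.
Row 1: -3.9*-6.3=24.57, 1.6*-6.7=-10.72, -2.7*5.3=-14.31, 6.3*7.6=47.88 => row sum = 47.42
Row 2: -5.9*2=-11.8, 5*-8.1=-40.5, 7.5*4.4=33, -3.3*4.8=-15.84 => row sum = -35.14
Row 3: 8.2*8.6=70.52, 6.3*7.6=47.88, -1*8.4=-8.4, -6.1*6.2=-37.82 => row sum = 72.18
Row 4: -3.3*-4.2=13.86, 0.4*-4.6=-1.84, 6.5*6.7=43.55, -1.7*6.7=-11.39 => row sum = 44.18
Total = 47.42 + -35.14 + 72.18 + 44.18 = 128.64

128.64


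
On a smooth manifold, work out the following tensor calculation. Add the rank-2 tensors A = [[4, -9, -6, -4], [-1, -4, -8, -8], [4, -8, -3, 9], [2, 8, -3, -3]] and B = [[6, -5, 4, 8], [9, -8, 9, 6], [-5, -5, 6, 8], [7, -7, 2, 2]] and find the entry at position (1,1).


Tensor addition is component-wise: (A + B)_{ij} = A_{ij} + B_{ij}.
A_{11} = 4
B_{11} = 6
(A + B)_{11} = 4 + 6 = 10

10


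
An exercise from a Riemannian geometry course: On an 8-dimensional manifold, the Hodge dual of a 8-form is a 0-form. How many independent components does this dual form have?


The Hodge dual of a p-form on an n-dimensional manifold is an (n-p)-form.
n = 8, p = 8, so dual degree = 8 - 8 = 0
The number of components is C(n, n-p) = C(8, 0) = 1

1


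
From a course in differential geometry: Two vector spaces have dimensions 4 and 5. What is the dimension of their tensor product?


The dimension of a tensor product is the product of dimensions.
dim(V) = 4, dim(W) = 5
dim(V (x) W) = 4 * 5 = 20

20


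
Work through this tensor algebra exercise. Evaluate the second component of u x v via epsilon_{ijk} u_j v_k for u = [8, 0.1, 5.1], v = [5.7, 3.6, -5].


(u x v)_2 = sum_{j,k} epsilon_{2jk} u_j v_k. Only permutations of (1,2,3) contribute; the two non-zero terms are:
eps_{213} u_1 v_3 = -1 * 8 * -5 = 40
eps_{231} u_3 v_1 = 1 * 5.1 * 5.7 = 29.07
(u x v)_2 = 69.07

69.07


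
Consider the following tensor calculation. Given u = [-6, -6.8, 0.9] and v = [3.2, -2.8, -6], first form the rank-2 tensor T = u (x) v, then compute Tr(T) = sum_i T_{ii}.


The outer product gives T_{ij} = u_i v_j.
The trace (contraction) is Tr(T) = sum_i T_{ii} = sum_i u_i v_i.
Diagonal entries:
T_{11} = u_1 * v_1 = -6 * 3.2 = -19.2
T_{22} = u_2 * v_2 = -6.8 * -2.8 = 19.04
T_{33} = u_3 * v_3 = 0.9 * -6 = -5.4
Tr(T) = -19.2 + 19.04 + -5.4 = -5.56

-5.56


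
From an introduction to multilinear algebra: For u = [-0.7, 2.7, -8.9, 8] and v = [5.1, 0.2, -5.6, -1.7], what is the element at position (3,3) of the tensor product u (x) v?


The outer product entry T_{ij} = u_i * v_j.
We need i=3, j=3.
u_3 = -8.9, v_3 = -5.6
T_{3,3} = -8.9 * -5.6 = 49.84

49.84


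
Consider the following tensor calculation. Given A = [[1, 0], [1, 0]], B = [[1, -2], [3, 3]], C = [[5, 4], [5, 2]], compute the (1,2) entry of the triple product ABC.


(ABC)_{12} = sum_m (AB)_{1m} C_{m2}. First compute row 1 of AB.
(AB)_{11} = 1*1 + 0*3 = 1
(AB)_{12} = 1*-2 + 0*3 = -2
Now contract with column 2 of C:
(AB)_{11} * C_{12} = 1 * 4 = 4
(AB)_{12} * C_{22} = -2 * 2 = -4
(ABC)_{12} = 4 + -4 = 0

0


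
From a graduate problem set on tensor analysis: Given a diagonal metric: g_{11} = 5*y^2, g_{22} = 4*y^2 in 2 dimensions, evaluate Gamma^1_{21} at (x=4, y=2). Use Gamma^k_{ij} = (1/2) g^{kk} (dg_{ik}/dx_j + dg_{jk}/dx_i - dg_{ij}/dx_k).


For a diagonal metric, Gamma^k_{ij} = (1/2) g^{kk} (dg_{ik}/dx_j + dg_{jk}/dx_i - dg_{ij}/dx_k).
The metric is diagonal, so g_{ab} = 0 for a != b.
At the given point: g_{11} = 20, g_{22} = 16
g^{11} = 1/20
dg_{21}/dx_1 = 0 (off-diagonal)
dg_{11}/dx_2 = dg_{11}/dx_2 = 20
dg_{21}/dx_1 = 0 (off-diagonal)
Numerator = 0 + 20 - 0 = 20
Gamma^1_{21} = 20 / (2 * 20) = 1/2

1/2


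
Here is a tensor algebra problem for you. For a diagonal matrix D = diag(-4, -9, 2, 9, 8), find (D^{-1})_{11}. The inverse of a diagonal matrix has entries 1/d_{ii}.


For a diagonal matrix, the inverse has entries (D^{-1})_{ii} = 1/d_{ii}.
The diagonal entries are: d_{11} = -4, d_{22} = -9, d_{33} = 2, d_{44} = 9, d_{55} = 8
We need (D^{-1})_{11} = 1/d_{11} = 1/-4 = -1/4

-1/4


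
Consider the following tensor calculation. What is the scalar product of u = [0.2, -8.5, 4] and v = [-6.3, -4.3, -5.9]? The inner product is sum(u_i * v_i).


The inner product u . v = sum of u_i * v_i.
Term-by-term: 0.2 * -6.3, -8.5 * -4.3, 4 * -5.9
Products: -1.26, 36.55, -23.6
Sum = -1.26 + 36.55 + -23.6 = 11.69

11.69


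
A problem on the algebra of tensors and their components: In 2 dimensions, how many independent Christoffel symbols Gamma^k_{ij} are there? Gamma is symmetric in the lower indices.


Christoffel symbols Gamma^k_{ij} are symmetric in i,j, so there are d * d(d+1)/2 independent symbols.
d = 2
d(d+1)/2 = 2 * 3 / 2 = 3
Total = 2 * 3 = 6

6


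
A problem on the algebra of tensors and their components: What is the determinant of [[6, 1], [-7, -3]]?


For a 2x2 matrix [[a, b], [c, d]], det = a*d - b*c.
a = 6, b = 1, c = -7, d = -3
a*d = 6 * -3 = -18
b*c = 1 * -7 = -7
det = -18 - -7 = -11

-11


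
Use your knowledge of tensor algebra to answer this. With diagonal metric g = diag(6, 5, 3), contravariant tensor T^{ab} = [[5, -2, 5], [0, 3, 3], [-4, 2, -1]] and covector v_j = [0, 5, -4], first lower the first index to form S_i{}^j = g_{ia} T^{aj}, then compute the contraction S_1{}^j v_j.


Step 1: lower the first index. For a diagonal metric, g_{ia} T^{aj} = g_{ii} T^{ij} (no sum on i).
g_{11} = 6
S_1{}^1 = 6 * T^{11} = 6 * 5 = 30
S_1{}^2 = 6 * T^{12} = 6 * -2 = -12
S_1{}^3 = 6 * T^{13} = 6 * 5 = 30
Step 2: contract S_1{}^j with v_j.
S_1{}^1 * v_1 = 30 * 0 = 0
S_1{}^2 * v_2 = -12 * 5 = -60
S_1{}^3 * v_3 = 30 * -4 = -120
Result = 0 + -60 + -120 = -180

-180


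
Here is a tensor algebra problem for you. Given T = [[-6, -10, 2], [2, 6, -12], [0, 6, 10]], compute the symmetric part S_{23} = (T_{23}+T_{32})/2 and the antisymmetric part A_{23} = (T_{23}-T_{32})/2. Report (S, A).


T_{23} = -12
T_{32} = 6
S_{23} = (-12 + 6)/2 = -6/2 = -3
A_{23} = (-12 - 6)/2 = -18/2 = -9
Check: S + A = -3 + -9 = -12 = T_{23}.

(-3, -9)


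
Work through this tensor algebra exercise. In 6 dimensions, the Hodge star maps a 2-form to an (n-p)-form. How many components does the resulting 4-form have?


The Hodge dual of a p-form on an n-dimensional manifold is an (n-p)-form.
n = 6, p = 2, so dual degree = 6 - 2 = 4
The number of components is C(n, n-p) = C(6, 4) = 15

15


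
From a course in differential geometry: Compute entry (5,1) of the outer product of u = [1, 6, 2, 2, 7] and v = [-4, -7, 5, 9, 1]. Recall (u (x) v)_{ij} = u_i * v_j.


The outer product entry T_{ij} = u_i * v_j.
We need i=5, j=1.
u_5 = 7, v_1 = -4
T_{5,1} = 7 * -4 = -28

-28


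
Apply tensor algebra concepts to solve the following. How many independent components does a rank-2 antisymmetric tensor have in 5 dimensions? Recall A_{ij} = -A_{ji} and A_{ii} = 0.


An antisymmetric rank-2 tensor satisfies A_{ij} = -A_{ji}, so diagonal entries are zero.
The independent components are the upper-triangular entries: C(n, 2) = n(n-1)/2.
n = 5
C(5, 2) = 5 * 4 / 2 = 20 / 2 = 10

10


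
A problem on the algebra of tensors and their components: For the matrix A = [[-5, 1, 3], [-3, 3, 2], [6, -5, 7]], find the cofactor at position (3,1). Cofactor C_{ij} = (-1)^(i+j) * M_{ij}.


To find cofactor C_{31}, delete row 3 and column 1.
The resulting 2x2 submatrix is: [[1, 3], [3, 2]]
Minor M_{31} = 1*2 - 3*3
  = 2 - 9 = -7
Sign = (-1)^(3+1) = (-1)^4 = 1
Cofactor C_{31} = 1 * -7 = -7

-7


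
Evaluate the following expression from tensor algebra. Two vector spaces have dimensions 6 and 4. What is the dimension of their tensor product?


The dimension of a tensor product is the product of dimensions.
dim(V) = 6, dim(W) = 4
dim(V (x) W) = 6 * 4 = 24

24


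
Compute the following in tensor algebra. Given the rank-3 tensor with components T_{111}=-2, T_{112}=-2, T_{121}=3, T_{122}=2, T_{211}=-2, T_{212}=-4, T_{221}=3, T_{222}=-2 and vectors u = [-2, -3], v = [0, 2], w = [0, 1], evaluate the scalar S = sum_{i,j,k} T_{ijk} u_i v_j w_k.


S = sum over i,j,k of T_{ijk} u_i v_j w_k. Expanding all 8 terms:
T_{111}*u_1*v_1*w_1 = -2*-2*0*0 = 0  (running total: 0)
T_{112}*u_1*v_1*w_2 = -2*-2*0*1 = 0  (running total: 0)
T_{121}*u_1*v_2*w_1 = 3*-2*2*0 = 0  (running total: 0)
T_{122}*u_1*v_2*w_2 = 2*-2*2*1 = -8  (running total: -8)
T_{211}*u_2*v_1*w_1 = -2*-3*0*0 = 0  (running total: -8)
T_{212}*u_2*v_1*w_2 = -4*-3*0*1 = 0  (running total: -8)
T_{221}*u_2*v_2*w_1 = 3*-3*2*0 = 0  (running total: -8)
T_{222}*u_2*v_2*w_2 = -2*-3*2*1 = 12  (running total: 4)
S = 4

4


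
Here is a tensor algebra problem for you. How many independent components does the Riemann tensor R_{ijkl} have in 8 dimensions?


The Riemann tensor in d dimensions has d^2(d^2 - 1)/12 independent components.
d = 8, so d^2 = 64
d^2 - 1 = 63
d^2(d^2 - 1) = 64 * 63 = 4032
Divide by 12: 4032 / 12 = 336

336


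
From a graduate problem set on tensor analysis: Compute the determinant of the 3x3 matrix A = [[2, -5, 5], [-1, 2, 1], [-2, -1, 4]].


Expanding along the first row, det(A) = a11*M_11 - a12*M_12 + a13*M_13, where M_1j is the (1,j) minor.
Minor M_11 = 2*4 - 1*-1 = 9
Minor M_12 = -1*4 - 1*-2 = -2
Minor M_13 = -1*-1 - 2*-2 = 5
det = 2*(9) - -5*(-2) + 5*(5)
    = 18 - 10 + 25
    = 33

33


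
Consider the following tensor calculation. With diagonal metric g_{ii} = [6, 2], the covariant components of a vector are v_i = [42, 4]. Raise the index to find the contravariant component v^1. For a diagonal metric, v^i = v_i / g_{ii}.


To raise an index with a diagonal metric: v^i = v_i / g_{ii}.
For index 1: v_1 = 42, g_{11} = 6
v^1 = 42 / 6 = 7

7


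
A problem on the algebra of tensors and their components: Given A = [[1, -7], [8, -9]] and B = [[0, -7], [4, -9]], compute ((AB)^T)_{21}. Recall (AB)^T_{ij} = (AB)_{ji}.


(AB)^T_{ij} = (AB)_{ji} = sum_k A_{jk} B_{ki}.
For i=2, j=1 we need (AB)_{12}:
A_{11} * B_{12} = 1 * -7 = -7
A_{12} * B_{22} = -7 * -9 = 63
Sum = -7 + 63 = 56

56


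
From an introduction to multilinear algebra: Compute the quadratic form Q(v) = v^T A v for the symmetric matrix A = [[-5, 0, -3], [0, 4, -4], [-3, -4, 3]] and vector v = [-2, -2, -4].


First compute Av:
(Av)_1 = -5*-2 + 0*-2 + -3*-4 = 22
(Av)_2 = 0*-2 + 4*-2 + -4*-4 = 8
(Av)_3 = -3*-2 + -4*-2 + 3*-4 = 2
Av = [22, 8, 2]
Then v^T (Av) = -2*22 + -2*8 + -4*2
= -44 + -16 + -8 = -68

-68


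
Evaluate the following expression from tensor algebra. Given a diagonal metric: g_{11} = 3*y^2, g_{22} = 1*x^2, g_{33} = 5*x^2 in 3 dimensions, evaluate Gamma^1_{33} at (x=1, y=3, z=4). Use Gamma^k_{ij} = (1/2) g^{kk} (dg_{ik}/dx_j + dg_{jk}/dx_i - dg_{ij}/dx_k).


For a diagonal metric, Gamma^k_{ij} = (1/2) g^{kk} (dg_{ik}/dx_j + dg_{jk}/dx_i - dg_{ij}/dx_k).
The metric is diagonal, so g_{ab} = 0 for a != b.
At the given point: g_{11} = 27, g_{22} = 1, g_{33} = 5
g^{11} = 1/27
dg_{31}/dx_3 = 0 (off-diagonal)
dg_{31}/dx_3 = 0 (off-diagonal)
dg_{33}/dx_1 = dg_{33}/dx_1 = 10
Numerator = 0 + 0 - 10 = -10
Gamma^1_{33} = -10 / (2 * 27) = -5/27

-5/27


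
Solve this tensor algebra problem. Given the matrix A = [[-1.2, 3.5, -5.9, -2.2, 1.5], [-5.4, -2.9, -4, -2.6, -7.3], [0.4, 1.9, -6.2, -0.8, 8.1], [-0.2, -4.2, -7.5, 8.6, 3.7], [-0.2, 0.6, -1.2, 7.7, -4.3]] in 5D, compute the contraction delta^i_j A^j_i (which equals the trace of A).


The contraction (trace) of a rank-2 tensor is the sum of its diagonal elements.
Diagonal entries: A[1,1] = -1.2, A[2,2] = -2.9, A[3,3] = -6.2, A[4,4] = 8.6, A[5,5] = -4.3
Tr(A) = -1.2 + -2.9 + -6.2 + 8.6 + -4.3 = -6

-6


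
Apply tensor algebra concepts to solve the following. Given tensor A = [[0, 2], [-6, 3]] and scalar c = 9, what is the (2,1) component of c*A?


Scalar multiplication: (cA)_{ij} = c * A_{ij}.
c = 9
A_{21} = -6
(cA)_{21} = 9 * -6 = -54

-54


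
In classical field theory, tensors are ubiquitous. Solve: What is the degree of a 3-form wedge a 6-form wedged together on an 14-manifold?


The degree of a wedge product is the sum of the degrees of the individual forms.
Degrees: 3, 6
Total degree = 3 + 6 = 9

9


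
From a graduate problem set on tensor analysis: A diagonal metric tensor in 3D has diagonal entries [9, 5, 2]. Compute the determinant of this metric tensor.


For a diagonal metric, the determinant is the product of diagonal entries.
Diagonal entries: 9, 5, 2
det(g) = 9 * 5 * 2 = 90

90


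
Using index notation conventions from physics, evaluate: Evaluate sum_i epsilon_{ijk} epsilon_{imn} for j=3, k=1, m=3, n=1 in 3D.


Using the identity: epsilon_{ijk} epsilon_{imn} = delta_{jm} delta_{kn} - delta_{jn} delta_{km}.
delta_{33} = 1
delta_{11} = 1
delta_{31} = 0
delta_{13} = 0
Result = 1 * 1 - 0 * 0 = 1 - 0 = 1

1


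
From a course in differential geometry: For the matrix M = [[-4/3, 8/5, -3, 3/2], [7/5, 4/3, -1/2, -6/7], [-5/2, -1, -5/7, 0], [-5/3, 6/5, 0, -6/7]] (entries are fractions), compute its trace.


The trace is the sum of diagonal entries.
Diagonal: M[1,1] = -4/3, M[2,2] = 4/3, M[3,3] = -5/7, M[4,4] = -6/7
Tr(M) = -4/3 + 4/3 + -5/7 + -6/7
Computing step by step:
After adding M[1,1]: -4/3
After adding M[2,2]: 0
After adding M[3,3]: -5/7
After adding M[4,4]: -11/7
Tr(M) = -11/7

-11/7


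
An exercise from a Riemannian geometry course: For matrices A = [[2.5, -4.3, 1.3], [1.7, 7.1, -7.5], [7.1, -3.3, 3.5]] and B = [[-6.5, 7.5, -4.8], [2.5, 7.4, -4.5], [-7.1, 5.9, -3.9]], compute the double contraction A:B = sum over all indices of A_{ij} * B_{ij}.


A:B = sum over all i,j of A_{ij} * B_{ij}.
Row 1: 2.5*-6.5=-16.25, -4.3*7.5=-32.25, 1.3*-4.8=-6.24 => row sum = -54.74
Row 2: 1.7*2.5=4.25, 7.1*7.4=52.54, -7.5*-4.5=33.75 => row sum = 90.54
Row 3: 7.1*-7.1=-50.41, -3.3*5.9=-19.47, 3.5*-3.9=-13.65 => row sum = -83.53
Total = -54.74 + 90.54 + -83.53 = -47.73

-47.73


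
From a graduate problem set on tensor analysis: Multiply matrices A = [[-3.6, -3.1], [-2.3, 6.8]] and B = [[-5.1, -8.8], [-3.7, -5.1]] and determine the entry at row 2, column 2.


(AB)_{ij} = sum_k A_{ik} B_{kj}.
For i=2, j=2:
A_{21} * B_{12} = -2.3 * -8.8 = 20.24
A_{22} * B_{22} = 6.8 * -5.1 = -34.68
Sum = 20.24 + -34.68 = -14.44

-14.44


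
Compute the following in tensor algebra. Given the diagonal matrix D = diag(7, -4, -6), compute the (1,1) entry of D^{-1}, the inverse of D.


For a diagonal matrix, the inverse has entries (D^{-1})_{ii} = 1/d_{ii}.
The diagonal entries are: d_{11} = 7, d_{22} = -4, d_{33} = -6
We need (D^{-1})_{11} = 1/d_{11} = 1/7 = 1/7

1/7


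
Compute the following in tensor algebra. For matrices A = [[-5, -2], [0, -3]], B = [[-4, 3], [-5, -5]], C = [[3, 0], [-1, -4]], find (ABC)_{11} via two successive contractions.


(ABC)_{11} = sum_m (AB)_{1m} C_{m1}. First compute row 1 of AB.
(AB)_{11} = -5*-4 + -2*-5 = 30
(AB)_{12} = -5*3 + -2*-5 = -5
Now contract with column 1 of C:
(AB)_{11} * C_{11} = 30 * 3 = 90
(AB)_{12} * C_{21} = -5 * -1 = 5
(ABC)_{11} = 90 + 5 = 95

95


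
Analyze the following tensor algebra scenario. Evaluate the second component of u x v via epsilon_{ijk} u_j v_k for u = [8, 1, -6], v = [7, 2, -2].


(u x v)_2 = sum_{j,k} epsilon_{2jk} u_j v_k. Only permutations of (1,2,3) contribute; the two non-zero terms are:
eps_{213} u_1 v_3 = -1 * 8 * -2 = 16
eps_{231} u_3 v_1 = 1 * -6 * 7 = -42
(u x v)_2 = -26

-26


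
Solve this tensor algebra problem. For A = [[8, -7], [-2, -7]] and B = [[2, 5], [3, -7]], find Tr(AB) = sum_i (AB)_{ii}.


Tr(AB) = sum_i (AB)_{ii} where (AB)_{ii} = sum_k A_{ik} B_{ki}.
(AB)_{11} = 8*2 + -7*3 = -5
(AB)_{22} = -2*5 + -7*-7 = 39
Tr(AB) = -5 + 39 = 34

34


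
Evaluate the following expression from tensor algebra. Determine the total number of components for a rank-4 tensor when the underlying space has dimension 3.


The number of components of a rank-r tensor in d dimensions is d^r.
Here d = 3 and r = 4.
3^4 = 81

81


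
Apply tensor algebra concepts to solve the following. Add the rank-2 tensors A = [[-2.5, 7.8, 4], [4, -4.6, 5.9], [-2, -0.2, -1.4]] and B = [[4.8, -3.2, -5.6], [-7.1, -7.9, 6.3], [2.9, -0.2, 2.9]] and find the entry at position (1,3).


Tensor addition is component-wise: (A + B)_{ij} = A_{ij} + B_{ij}.
A_{13} = 4
B_{13} = -5.6
(A + B)_{13} = 4 + -5.6 = -1.6

-1.6


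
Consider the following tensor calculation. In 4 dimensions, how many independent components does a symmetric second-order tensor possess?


A symmetric rank-2 tensor in d dimensions has d(d+1)/2 independent components.
d = 4
d(d+1)/2 = 4 * 5 / 2 = 20 / 2 = 10

10


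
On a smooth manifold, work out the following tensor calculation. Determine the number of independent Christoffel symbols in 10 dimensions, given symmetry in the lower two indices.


Christoffel symbols Gamma^k_{ij} are symmetric in i,j, so there are d * d(d+1)/2 independent symbols.
d = 10
d(d+1)/2 = 10 * 11 / 2 = 55
Total = 10 * 55 = 550

550


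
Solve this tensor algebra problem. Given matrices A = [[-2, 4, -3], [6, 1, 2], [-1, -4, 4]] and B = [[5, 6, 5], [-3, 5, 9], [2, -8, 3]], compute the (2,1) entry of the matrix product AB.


(AB)_{ij} = sum_k A_{ik} B_{kj}.
For i=2, j=1:
A_{21} * B_{11} = 6 * 5 = 30
A_{22} * B_{21} = 1 * -3 = -3
A_{23} * B_{31} = 2 * 2 = 4
Sum = 30 + -3 + 4 = 31

31


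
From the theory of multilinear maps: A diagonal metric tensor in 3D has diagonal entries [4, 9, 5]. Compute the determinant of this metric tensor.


For a diagonal metric, the determinant is the product of diagonal entries.
Diagonal entries: 4, 9, 5
det(g) = 4 * 9 * 5 = 180

180


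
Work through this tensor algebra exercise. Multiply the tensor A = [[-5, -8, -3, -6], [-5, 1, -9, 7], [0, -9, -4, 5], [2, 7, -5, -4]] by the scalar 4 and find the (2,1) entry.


Scalar multiplication: (cA)_{ij} = c * A_{ij}.
c = 4
A_{21} = -5
(cA)_{21} = 4 * -5 = -20

-20


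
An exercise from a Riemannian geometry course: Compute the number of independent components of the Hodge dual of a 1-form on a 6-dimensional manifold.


The Hodge dual of a p-form on an n-dimensional manifold is an (n-p)-form.
n = 6, p = 1, so dual degree = 6 - 1 = 5
The number of components is C(n, n-p) = C(6, 5) = 6

6


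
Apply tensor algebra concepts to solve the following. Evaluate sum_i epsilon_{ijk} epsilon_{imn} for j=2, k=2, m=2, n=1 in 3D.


Using the identity: epsilon_{ijk} epsilon_{imn} = delta_{jm} delta_{kn} - delta_{jn} delta_{km}.
delta_{22} = 1
delta_{21} = 0
delta_{21} = 0
delta_{22} = 1
Result = 1 * 0 - 0 * 1 = 0 - 0 = 0

0


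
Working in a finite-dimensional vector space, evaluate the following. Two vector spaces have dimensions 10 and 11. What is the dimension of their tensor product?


The dimension of a tensor product is the product of dimensions.
dim(V) = 10, dim(W) = 11
dim(V (x) W) = 10 * 11 = 110

110


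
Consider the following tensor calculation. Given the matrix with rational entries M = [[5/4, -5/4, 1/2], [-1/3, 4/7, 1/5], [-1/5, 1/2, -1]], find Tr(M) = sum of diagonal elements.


The trace is the sum of diagonal entries.
Diagonal: M[1,1] = 5/4, M[2,2] = 4/7, M[3,3] = -1
Tr(M) = 5/4 + 4/7 + -1
Computing step by step:
After adding M[1,1]: 5/4
After adding M[2,2]: 51/28
After adding M[3,3]: 23/28
Tr(M) = 23/28

23/28


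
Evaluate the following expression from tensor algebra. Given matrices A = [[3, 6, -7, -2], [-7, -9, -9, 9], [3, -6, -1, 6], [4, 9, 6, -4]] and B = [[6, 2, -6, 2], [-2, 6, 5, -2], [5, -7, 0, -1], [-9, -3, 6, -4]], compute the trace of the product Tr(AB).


Tr(AB) = sum_i (AB)_{ii} where (AB)_{ii} = sum_k A_{ik} B_{ki}.
(AB)_{11} = 3*6 + 6*-2 + -7*5 + -2*-9 = -11
(AB)_{22} = -7*2 + -9*6 + -9*-7 + 9*-3 = -32
(AB)_{33} = 3*-6 + -6*5 + -1*0 + 6*6 = -12
(AB)_{44} = 4*2 + 9*-2 + 6*-1 + -4*-4 = 0
Tr(AB) = -11 + -32 + -12 + 0 = -55

-55


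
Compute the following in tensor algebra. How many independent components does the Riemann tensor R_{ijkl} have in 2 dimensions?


The Riemann tensor in d dimensions has d^2(d^2 - 1)/12 independent components.
d = 2, so d^2 = 4
d^2 - 1 = 3
d^2(d^2 - 1) = 4 * 3 = 12
Divide by 12: 12 / 12 = 1

1


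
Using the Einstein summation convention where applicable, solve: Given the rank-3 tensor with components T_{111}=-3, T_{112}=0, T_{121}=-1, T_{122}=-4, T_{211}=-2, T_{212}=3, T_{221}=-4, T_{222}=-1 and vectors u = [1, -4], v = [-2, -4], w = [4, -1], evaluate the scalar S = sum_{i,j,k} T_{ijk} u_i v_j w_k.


S = sum over i,j,k of T_{ijk} u_i v_j w_k. Expanding all 8 terms:
T_{111}*u_1*v_1*w_1 = -3*1*-2*4 = 24  (running total: 24)
T_{112}*u_1*v_1*w_2 = 0*1*-2*-1 = 0  (running total: 24)
T_{121}*u_1*v_2*w_1 = -1*1*-4*4 = 16  (running total: 40)
T_{122}*u_1*v_2*w_2 = -4*1*-4*-1 = -16  (running total: 24)
T_{211}*u_2*v_1*w_1 = -2*-4*-2*4 = -64  (running total: -40)
T_{212}*u_2*v_1*w_2 = 3*-4*-2*-1 = -24  (running total: -64)
T_{221}*u_2*v_2*w_1 = -4*-4*-4*4 = -256  (running total: -320)
T_{222}*u_2*v_2*w_2 = -1*-4*-4*-1 = 16  (running total: -304)
S = -304

-304


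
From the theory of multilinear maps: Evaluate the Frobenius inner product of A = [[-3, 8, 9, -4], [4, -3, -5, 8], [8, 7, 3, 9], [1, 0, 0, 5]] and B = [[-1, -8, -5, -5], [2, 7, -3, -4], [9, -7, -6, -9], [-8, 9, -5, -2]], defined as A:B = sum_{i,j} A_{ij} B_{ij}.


A:B = sum over all i,j of A_{ij} * B_{ij}.
Row 1: -3*-1=3, 8*-8=-64, 9*-5=-45, -4*-5=20 => row sum = -86
Row 2: 4*2=8, -3*7=-21, -5*-3=15, 8*-4=-32 => row sum = -30
Row 3: 8*9=72, 7*-7=-49, 3*-6=-18, 9*-9=-81 => row sum = -76
Row 4: 1*-8=-8, 0*9=0, 0*-5=0, 5*-2=-10 => row sum = -18
Total = -86 + -30 + -76 + -18 = -210

-210


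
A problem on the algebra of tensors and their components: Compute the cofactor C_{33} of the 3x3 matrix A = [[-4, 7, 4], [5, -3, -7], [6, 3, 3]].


To find cofactor C_{33}, delete row 3 and column 3.
The resulting 2x2 submatrix is: [[-4, 7], [5, -3]]
Minor M_{33} = -4*-3 - 7*5
  = 12 - 35 = -23
Sign = (-1)^(3+3) = (-1)^6 = 1
Cofactor C_{33} = 1 * -23 = -23

-23


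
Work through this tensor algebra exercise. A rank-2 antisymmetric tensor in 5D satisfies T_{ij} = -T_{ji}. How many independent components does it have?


An antisymmetric rank-2 tensor satisfies A_{ij} = -A_{ji}, so diagonal entries are zero.
The independent components are the upper-triangular entries: C(n, 2) = n(n-1)/2.
n = 5
C(5, 2) = 5 * 4 / 2 = 20 / 2 = 10

10


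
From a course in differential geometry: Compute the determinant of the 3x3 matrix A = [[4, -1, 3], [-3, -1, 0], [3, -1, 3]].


Expanding along the first row, det(A) = a11*M_11 - a12*M_12 + a13*M_13, where M_1j is the (1,j) minor.
Minor M_11 = -1*3 - 0*-1 = -3
Minor M_12 = -3*3 - 0*3 = -9
Minor M_13 = -3*-1 - -1*3 = 6
det = 4*(-3) - -1*(-9) + 3*(6)
    = -12 - 9 + 18
    = -3

-3


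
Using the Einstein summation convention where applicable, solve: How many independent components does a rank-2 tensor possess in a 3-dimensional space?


The number of components of a rank-r tensor in d dimensions is d^r.
Here d = 3 and r = 2.
3^2 = 9

9


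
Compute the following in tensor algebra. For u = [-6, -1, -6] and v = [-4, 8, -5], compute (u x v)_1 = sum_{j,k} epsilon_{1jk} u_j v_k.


(u x v)_1 = sum_{j,k} epsilon_{1jk} u_j v_k. Only permutations of (1,2,3) contribute; the two non-zero terms are:
eps_{123} u_2 v_3 = 1 * -1 * -5 = 5
eps_{132} u_3 v_2 = -1 * -6 * 8 = 48
(u x v)_1 = 53

53


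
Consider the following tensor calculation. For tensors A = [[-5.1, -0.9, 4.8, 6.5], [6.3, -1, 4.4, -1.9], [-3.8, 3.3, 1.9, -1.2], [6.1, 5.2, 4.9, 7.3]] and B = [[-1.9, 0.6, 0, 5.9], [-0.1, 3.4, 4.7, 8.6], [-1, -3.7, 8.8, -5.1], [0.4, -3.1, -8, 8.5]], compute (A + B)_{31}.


Tensor addition is component-wise: (A + B)_{ij} = A_{ij} + B_{ij}.
A_{31} = -3.8
B_{31} = -1
(A + B)_{31} = -3.8 + -1 = -4.8

-4.8


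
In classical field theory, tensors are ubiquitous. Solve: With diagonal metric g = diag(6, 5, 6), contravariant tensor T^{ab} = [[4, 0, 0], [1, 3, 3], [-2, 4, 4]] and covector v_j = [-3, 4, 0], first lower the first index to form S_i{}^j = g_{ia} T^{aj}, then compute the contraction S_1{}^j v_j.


Step 1: lower the first index. For a diagonal metric, g_{ia} T^{aj} = g_{ii} T^{ij} (no sum on i).
g_{11} = 6
S_1{}^1 = 6 * T^{11} = 6 * 4 = 24
S_1{}^2 = 6 * T^{12} = 6 * 0 = 0
S_1{}^3 = 6 * T^{13} = 6 * 0 = 0
Step 2: contract S_1{}^j with v_j.
S_1{}^1 * v_1 = 24 * -3 = -72
S_1{}^2 * v_2 = 0 * 4 = 0
S_1{}^3 * v_3 = 0 * 0 = 0
Result = -72 + 0 + 0 = -72

-72


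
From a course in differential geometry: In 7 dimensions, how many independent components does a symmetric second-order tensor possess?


A symmetric rank-2 tensor in d dimensions has d(d+1)/2 independent components.
d = 7
d(d+1)/2 = 7 * 8 / 2 = 56 / 2 = 28

28


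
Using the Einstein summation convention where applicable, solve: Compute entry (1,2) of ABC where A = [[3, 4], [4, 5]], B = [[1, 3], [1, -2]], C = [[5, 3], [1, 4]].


(ABC)_{12} = sum_m (AB)_{1m} C_{m2}. First compute row 1 of AB.
(AB)_{11} = 3*1 + 4*1 = 7
(AB)_{12} = 3*3 + 4*-2 = 1
Now contract with column 2 of C:
(AB)_{11} * C_{12} = 7 * 3 = 21
(AB)_{12} * C_{22} = 1 * 4 = 4
(ABC)_{12} = 21 + 4 = 25

25


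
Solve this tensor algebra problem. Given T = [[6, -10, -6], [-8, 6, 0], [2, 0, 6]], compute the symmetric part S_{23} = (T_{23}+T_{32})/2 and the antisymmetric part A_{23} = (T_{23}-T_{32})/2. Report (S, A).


T_{23} = 0
T_{32} = 0
S_{23} = (0 + 0)/2 = 0/2 = 0
A_{23} = (0 - 0)/2 = 0/2 = 0
Check: S + A = 0 + 0 = 0 = T_{23}.

(0, 0)


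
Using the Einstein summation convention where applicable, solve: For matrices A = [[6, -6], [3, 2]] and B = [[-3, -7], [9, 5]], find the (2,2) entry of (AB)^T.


(AB)^T_{ij} = (AB)_{ji} = sum_k A_{jk} B_{ki}.
For i=2, j=2 we need (AB)_{22}:
A_{21} * B_{12} = 3 * -7 = -21
A_{22} * B_{22} = 2 * 5 = 10
Sum = -21 + 10 = -11

-11


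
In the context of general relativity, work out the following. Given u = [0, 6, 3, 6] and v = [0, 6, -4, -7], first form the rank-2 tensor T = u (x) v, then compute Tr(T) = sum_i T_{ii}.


The outer product gives T_{ij} = u_i v_j.
The trace (contraction) is Tr(T) = sum_i T_{ii} = sum_i u_i v_i.
Diagonal entries:
T_{11} = u_1 * v_1 = 0 * 0 = 0
T_{22} = u_2 * v_2 = 6 * 6 = 36
T_{33} = u_3 * v_3 = 3 * -4 = -12
T_{44} = u_4 * v_4 = 6 * -7 = -42
Tr(T) = 0 + 36 + -12 + -42 = -18

-18


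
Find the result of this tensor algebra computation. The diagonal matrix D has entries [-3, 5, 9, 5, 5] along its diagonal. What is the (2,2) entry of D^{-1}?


For a diagonal matrix, the inverse has entries (D^{-1})_{ii} = 1/d_{ii}.
The diagonal entries are: d_{11} = -3, d_{22} = 5, d_{33} = 9, d_{44} = 5, d_{55} = 5
We need (D^{-1})_{22} = 1/d_{22} = 1/5 = 1/5

1/5


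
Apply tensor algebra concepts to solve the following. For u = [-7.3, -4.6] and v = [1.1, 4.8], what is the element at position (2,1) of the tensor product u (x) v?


The outer product entry T_{ij} = u_i * v_j.
We need i=2, j=1.
u_2 = -4.6, v_1 = 1.1
T_{2,1} = -4.6 * 1.1 = -5.06

-5.06


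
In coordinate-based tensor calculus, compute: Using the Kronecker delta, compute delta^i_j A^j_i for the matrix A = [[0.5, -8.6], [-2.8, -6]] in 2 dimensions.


The contraction (trace) of a rank-2 tensor is the sum of its diagonal elements.
Diagonal entries: A[1,1] = 0.5, A[2,2] = -6
Tr(A) = 0.5 + -6 = -5.5

-5.5


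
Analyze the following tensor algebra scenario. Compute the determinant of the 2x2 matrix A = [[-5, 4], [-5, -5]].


For a 2x2 matrix [[a, b], [c, d]], det = a*d - b*c.
a = -5, b = 4, c = -5, d = -5
a*d = -5 * -5 = 25
b*c = 4 * -5 = -20
det = 25 - -20 = 45

45


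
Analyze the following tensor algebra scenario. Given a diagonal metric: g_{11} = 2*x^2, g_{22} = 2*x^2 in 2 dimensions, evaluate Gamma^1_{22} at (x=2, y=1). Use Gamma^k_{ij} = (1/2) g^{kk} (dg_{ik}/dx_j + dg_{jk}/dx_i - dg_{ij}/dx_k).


For a diagonal metric, Gamma^k_{ij} = (1/2) g^{kk} (dg_{ik}/dx_j + dg_{jk}/dx_i - dg_{ij}/dx_k).
The metric is diagonal, so g_{ab} = 0 for a != b.
At the given point: g_{11} = 8, g_{22} = 8
g^{11} = 1/8
dg_{21}/dx_2 = 0 (off-diagonal)
dg_{21}/dx_2 = 0 (off-diagonal)
dg_{22}/dx_1 = dg_{22}/dx_1 = 8
Numerator = 0 + 0 - 8 = -8
Gamma^1_{22} = -8 / (2 * 8) = -1/2

-1/2


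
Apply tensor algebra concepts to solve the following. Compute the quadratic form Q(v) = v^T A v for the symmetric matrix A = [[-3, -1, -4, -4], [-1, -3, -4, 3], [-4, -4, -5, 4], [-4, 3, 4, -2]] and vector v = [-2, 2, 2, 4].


First compute Av:
(Av)_1 = -3*-2 + -1*2 + -4*2 + -4*4 = -20
(Av)_2 = -1*-2 + -3*2 + -4*2 + 3*4 = 0
(Av)_3 = -4*-2 + -4*2 + -5*2 + 4*4 = 6
(Av)_4 = -4*-2 + 3*2 + 4*2 + -2*4 = 14
Av = [-20, 0, 6, 14]
Then v^T (Av) = -2*-20 + 2*0 + 2*6 + 4*14
= 40 + 0 + 12 + 56 = 108

108


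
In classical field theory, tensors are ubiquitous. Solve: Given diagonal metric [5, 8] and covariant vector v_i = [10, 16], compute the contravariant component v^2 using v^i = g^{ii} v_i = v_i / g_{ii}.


To raise an index with a diagonal metric: v^i = v_i / g_{ii}.
For index 2: v_2 = 16, g_{22} = 8
v^2 = 16 / 8 = 2

2


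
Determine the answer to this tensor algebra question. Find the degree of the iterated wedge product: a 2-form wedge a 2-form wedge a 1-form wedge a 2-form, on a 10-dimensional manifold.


The degree of a wedge product is the sum of the degrees of the individual forms.
Degrees: 2, 2, 1, 2
Total degree = 2 + 2 + 1 + 2 = 7

7


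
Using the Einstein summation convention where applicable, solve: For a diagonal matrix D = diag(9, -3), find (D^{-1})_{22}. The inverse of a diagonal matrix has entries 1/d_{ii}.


For a diagonal matrix, the inverse has entries (D^{-1})_{ii} = 1/d_{ii}.
The diagonal entries are: d_{11} = 9, d_{22} = -3
We need (D^{-1})_{22} = 1/d_{22} = 1/-3 = -1/3

-1/3


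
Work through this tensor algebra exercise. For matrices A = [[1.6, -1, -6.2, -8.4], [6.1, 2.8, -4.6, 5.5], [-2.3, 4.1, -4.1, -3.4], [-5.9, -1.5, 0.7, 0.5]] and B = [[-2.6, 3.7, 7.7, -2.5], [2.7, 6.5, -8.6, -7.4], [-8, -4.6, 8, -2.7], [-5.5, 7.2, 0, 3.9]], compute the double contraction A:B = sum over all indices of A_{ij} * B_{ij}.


A:B = sum over all i,j of A_{ij} * B_{ij}.
Row 1: 1.6*-2.6=-4.16, -1*3.7=-3.7, -6.2*7.7=-47.74, -8.4*-2.5=21 => row sum = -34.6
Row 2: 6.1*2.7=16.47, 2.8*6.5=18.2, -4.6*-8.6=39.56, 5.5*-7.4=-40.7 => row sum = 33.53
Row 3: -2.3*-8=18.4, 4.1*-4.6=-18.86, -4.1*8=-32.8, -3.4*-2.7=9.18 => row sum = -24.08
Row 4: -5.9*-5.5=32.45, -1.5*7.2=-10.8, 0.7*0=0, 0.5*3.9=1.95 => row sum = 23.6
Total = -34.6 + 33.53 + -24.08 + 23.6 = -1.55

-1.55


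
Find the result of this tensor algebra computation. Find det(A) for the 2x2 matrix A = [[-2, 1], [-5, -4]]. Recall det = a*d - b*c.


For a 2x2 matrix [[a, b], [c, d]], det = a*d - b*c.
a = -2, b = 1, c = -5, d = -4
a*d = -2 * -4 = 8
b*c = 1 * -5 = -5
det = 8 - -5 = 13

13


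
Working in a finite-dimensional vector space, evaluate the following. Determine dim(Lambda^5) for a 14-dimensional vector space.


The dimension of the space of p-forms on an n-dimensional space is C(n, p).
n = 14, p = 5
C(14, 5) = 14! / (5! * 9!) = 2002

2002


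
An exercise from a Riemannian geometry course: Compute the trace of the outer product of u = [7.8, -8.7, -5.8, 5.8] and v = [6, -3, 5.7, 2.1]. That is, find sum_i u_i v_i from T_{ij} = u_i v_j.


The outer product gives T_{ij} = u_i v_j.
The trace (contraction) is Tr(T) = sum_i T_{ii} = sum_i u_i v_i.
Diagonal entries:
T_{11} = u_1 * v_1 = 7.8 * 6 = 46.8
T_{22} = u_2 * v_2 = -8.7 * -3 = 26.1
T_{33} = u_3 * v_3 = -5.8 * 5.7 = -33.06
T_{44} = u_4 * v_4 = 5.8 * 2.1 = 12.18
Tr(T) = 46.8 + 26.1 + -33.06 + 12.18 = 52.02

52.02


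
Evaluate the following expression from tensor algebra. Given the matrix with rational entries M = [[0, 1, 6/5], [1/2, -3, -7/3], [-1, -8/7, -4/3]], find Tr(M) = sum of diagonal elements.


The trace is the sum of diagonal entries.
Diagonal: M[1,1] = 0, M[2,2] = -3, M[3,3] = -4/3
Tr(M) = 0 + -3 + -4/3
Computing step by step:
After adding M[1,1]: 0
After adding M[2,2]: -3
After adding M[3,3]: -13/3
Tr(M) = -13/3

-13/3


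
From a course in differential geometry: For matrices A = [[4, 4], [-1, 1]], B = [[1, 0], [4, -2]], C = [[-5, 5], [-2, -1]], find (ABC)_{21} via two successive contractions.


(ABC)_{21} = sum_m (AB)_{2m} C_{m1}. First compute row 2 of AB.
(AB)_{21} = -1*1 + 1*4 = 3
(AB)_{22} = -1*0 + 1*-2 = -2
Now contract with column 1 of C:
(AB)_{21} * C_{11} = 3 * -5 = -15
(AB)_{22} * C_{21} = -2 * -2 = 4
(ABC)_{21} = -15 + 4 = -11

-11


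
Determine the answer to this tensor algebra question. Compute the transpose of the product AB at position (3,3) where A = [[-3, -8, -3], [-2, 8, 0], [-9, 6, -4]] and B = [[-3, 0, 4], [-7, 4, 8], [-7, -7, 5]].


(AB)^T_{ij} = (AB)_{ji} = sum_k A_{jk} B_{ki}.
For i=3, j=3 we need (AB)_{33}:
A_{31} * B_{13} = -9 * 4 = -36
A_{32} * B_{23} = 6 * 8 = 48
A_{33} * B_{33} = -4 * 5 = -20
Sum = -36 + 48 + -20 = -8

-8


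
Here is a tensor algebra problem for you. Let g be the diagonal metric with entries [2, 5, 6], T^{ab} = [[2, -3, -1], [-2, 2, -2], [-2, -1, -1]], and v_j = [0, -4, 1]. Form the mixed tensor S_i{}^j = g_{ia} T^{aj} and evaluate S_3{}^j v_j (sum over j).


Step 1: lower the first index. For a diagonal metric, g_{ia} T^{aj} = g_{ii} T^{ij} (no sum on i).
g_{33} = 6
S_3{}^1 = 6 * T^{31} = 6 * -2 = -12
S_3{}^2 = 6 * T^{32} = 6 * -1 = -6
S_3{}^3 = 6 * T^{33} = 6 * -1 = -6
Step 2: contract S_3{}^j with v_j.
S_3{}^1 * v_1 = -12 * 0 = 0
S_3{}^2 * v_2 = -6 * -4 = 24
S_3{}^3 * v_3 = -6 * 1 = -6
Result = 0 + 24 + -6 = 18

18


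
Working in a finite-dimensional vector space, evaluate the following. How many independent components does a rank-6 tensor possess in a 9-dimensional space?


The number of components of a rank-r tensor in d dimensions is d^r.
Here d = 9 and r = 6.
9^6 = 531441

531441


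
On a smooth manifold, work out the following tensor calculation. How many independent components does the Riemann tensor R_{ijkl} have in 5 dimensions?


The Riemann tensor in d dimensions has d^2(d^2 - 1)/12 independent components.
d = 5, so d^2 = 25
d^2 - 1 = 24
d^2(d^2 - 1) = 25 * 24 = 600
Divide by 12: 600 / 12 = 50

50


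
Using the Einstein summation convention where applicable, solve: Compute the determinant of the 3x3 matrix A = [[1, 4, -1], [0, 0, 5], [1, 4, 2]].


Expanding along the first row, det(A) = a11*M_11 - a12*M_12 + a13*M_13, where M_1j is the (1,j) minor.
Minor M_11 = 0*2 - 5*4 = -20
Minor M_12 = 0*2 - 5*1 = -5
Minor M_13 = 0*4 - 0*1 = 0
det = 1*(-20) - 4*(-5) + -1*(0)
    = -20 - -20 + 0
    = 0

0


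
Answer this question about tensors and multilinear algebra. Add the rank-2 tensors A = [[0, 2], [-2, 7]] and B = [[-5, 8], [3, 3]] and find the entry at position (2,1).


Tensor addition is component-wise: (A + B)_{ij} = A_{ij} + B_{ij}.
A_{21} = -2
B_{21} = 3
(A + B)_{21} = -2 + 3 = 1

1


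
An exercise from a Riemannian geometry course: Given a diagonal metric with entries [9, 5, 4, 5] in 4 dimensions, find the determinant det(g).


For a diagonal metric, the determinant is the product of diagonal entries.
Diagonal entries: 9, 5, 4, 5
det(g) = 9 * 5 * 4 * 5 = 900

900


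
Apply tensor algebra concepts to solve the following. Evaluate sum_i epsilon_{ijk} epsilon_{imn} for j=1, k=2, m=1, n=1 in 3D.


Using the identity: epsilon_{ijk} epsilon_{imn} = delta_{jm} delta_{kn} - delta_{jn} delta_{km}.
delta_{11} = 1
delta_{21} = 0
delta_{11} = 1
delta_{21} = 0
Result = 1 * 0 - 1 * 0 = 0 - 0 = 0

0


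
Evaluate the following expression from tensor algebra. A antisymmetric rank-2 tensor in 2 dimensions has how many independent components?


A antisymmetric rank-2 tensor in d dimensions has d(d-1)/2 independent components.
d = 2
d(d-1)/2 = 2 * 1 / 2 = 2 / 2 = 1

1


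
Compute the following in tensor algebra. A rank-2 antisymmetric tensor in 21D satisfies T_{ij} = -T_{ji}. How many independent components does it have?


An antisymmetric rank-2 tensor satisfies A_{ij} = -A_{ji}, so diagonal entries are zero.
The independent components are the upper-triangular entries: C(n, 2) = n(n-1)/2.
n = 21
C(21, 2) = 21 * 20 / 2 = 420 / 2 = 210

210


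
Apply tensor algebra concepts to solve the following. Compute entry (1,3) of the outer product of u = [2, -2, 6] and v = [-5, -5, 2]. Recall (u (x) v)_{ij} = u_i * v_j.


The outer product entry T_{ij} = u_i * v_j.
We need i=1, j=3.
u_1 = 2, v_3 = 2
T_{1,3} = 2 * 2 = 4

4
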